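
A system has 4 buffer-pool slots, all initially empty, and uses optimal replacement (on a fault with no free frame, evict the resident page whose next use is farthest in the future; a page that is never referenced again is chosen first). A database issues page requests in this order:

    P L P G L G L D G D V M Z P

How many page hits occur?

7

P → miss, frames {P}
L → miss, frames {P,L}
P → hit
G → miss, frames {P,L,G}
L → hit
G → hit
L → hit
D → miss, frames {P,L,G,D}
G → hit
D → hit
V → miss, evict D, frames {P,L,G,V}
M → miss, evict V, frames {P,L,G,M}
Z → miss, evict M, frames {P,L,G,Z}
P → hit
Hits: 7.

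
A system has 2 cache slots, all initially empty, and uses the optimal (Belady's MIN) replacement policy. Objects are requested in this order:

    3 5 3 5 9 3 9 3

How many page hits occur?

5

3 → fault, frames [3]
5 → fault, frames [3, 5]
3 → hit
5 → hit
9 → fault, evict 5, frames [3, 9]
3 → hit
9 → hit
3 → hit
Hits: 5.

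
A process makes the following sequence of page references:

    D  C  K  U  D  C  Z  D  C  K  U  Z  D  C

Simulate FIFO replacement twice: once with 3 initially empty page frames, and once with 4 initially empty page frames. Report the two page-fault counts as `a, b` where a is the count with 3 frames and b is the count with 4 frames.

3 frames: F F F F F F F . . F F . F F → 11 faults.
4 frames: F F F F . . F F F F F F F F → 12 faults.
12 > 11: adding a frame increased faults — Belady's anomaly.

11, 12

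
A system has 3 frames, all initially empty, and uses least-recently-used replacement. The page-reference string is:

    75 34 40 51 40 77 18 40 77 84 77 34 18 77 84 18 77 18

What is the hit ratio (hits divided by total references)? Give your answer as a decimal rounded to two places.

0.44

75 -> fault, frames [75]
34 -> fault, frames [75, 34]
40 -> fault, frames [75, 34, 40]
51 -> fault, evict 75, frames [34, 40, 51]
40 -> hit
77 -> fault, evict 34, frames [51, 40, 77]
18 -> fault, evict 51, frames [40, 77, 18]
40 -> hit
77 -> hit
84 -> fault, evict 18, frames [40, 77, 84]
77 -> hit
34 -> fault, evict 40, frames [84, 77, 34]
18 -> fault, evict 84, frames [77, 34, 18]
77 -> hit
84 -> fault, evict 34, frames [18, 77, 84]
18 -> hit
77 -> hit
18 -> hit
Hits: 8 of 18 references → 8/18 = 0.4444.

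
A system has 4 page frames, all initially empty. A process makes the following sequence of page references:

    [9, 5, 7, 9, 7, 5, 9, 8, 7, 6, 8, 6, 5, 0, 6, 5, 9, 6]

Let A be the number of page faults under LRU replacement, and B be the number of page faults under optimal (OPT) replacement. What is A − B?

2

Under LRU: F F F . . . . F . F . . F F . . F . → 8 faults.
Under OPT: F F F . . . . F . F . . . F . . . . → 6 faults.
A − B = 8 − 6 = 2.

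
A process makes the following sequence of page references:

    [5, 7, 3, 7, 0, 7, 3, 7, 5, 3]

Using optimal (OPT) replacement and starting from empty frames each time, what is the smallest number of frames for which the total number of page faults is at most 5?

f=1: 10 faults
f=2: 6 faults
f=3: 5 faults
f=4: 4 faults
Smallest f with faults ≤ 5 is 3.

3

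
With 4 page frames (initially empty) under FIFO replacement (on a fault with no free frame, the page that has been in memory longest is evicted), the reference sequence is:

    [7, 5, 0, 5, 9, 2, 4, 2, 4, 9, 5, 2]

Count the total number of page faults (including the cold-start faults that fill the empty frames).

7: fault, frames [7]
5: fault, frames [7, 5]
0: fault, frames [7, 5, 0]
5: hit
9: fault, frames [7, 5, 0, 9]
2: fault, evict 7, frames [5, 0, 9, 2]
4: fault, evict 5, frames [0, 9, 2, 4]
2: hit
4: hit
9: hit
5: fault, evict 0, frames [9, 2, 4, 5]
2: hit
Page faults: 7.

7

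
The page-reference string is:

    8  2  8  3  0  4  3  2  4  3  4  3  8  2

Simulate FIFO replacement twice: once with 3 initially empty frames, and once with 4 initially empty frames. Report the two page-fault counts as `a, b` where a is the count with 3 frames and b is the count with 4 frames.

3 frames: F F . F F F . F . F . . F . → 8 faults.
4 frames: F F . F F F . . . . . . F F → 7 faults.
7 < 8: adding a frame reduced faults, as is typical.

8, 7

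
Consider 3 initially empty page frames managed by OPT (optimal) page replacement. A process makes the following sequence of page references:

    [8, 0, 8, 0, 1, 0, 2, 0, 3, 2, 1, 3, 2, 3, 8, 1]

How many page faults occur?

6

8 -> fault, frames {8}
0 -> fault, frames {8,0}
8 -> hit
0 -> hit
1 -> fault, frames {8,0,1}
0 -> hit
2 -> fault, evict 8, frames {0,1,2}
0 -> hit
3 -> fault, evict 0, frames {1,2,3}
2 -> hit
1 -> hit
3 -> hit
2 -> hit
3 -> hit
8 -> fault, evict 3, frames {1,2,8}
1 -> hit
Page faults: 6.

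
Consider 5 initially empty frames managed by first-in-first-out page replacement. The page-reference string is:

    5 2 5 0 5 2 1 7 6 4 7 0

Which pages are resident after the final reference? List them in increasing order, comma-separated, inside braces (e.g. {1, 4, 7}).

5 -> fault, frames {5}
2 -> fault, frames {5,2}
5 -> hit
0 -> fault, frames {5,2,0}
5 -> hit
2 -> hit
1 -> fault, frames {5,2,0,1}
7 -> fault, frames {5,2,0,1,7}
6 -> fault, evict 5, frames {2,0,1,7,6}
4 -> fault, evict 2, frames {0,1,7,6,4}
7 -> hit
0 -> hit

{0, 1, 4, 6, 7}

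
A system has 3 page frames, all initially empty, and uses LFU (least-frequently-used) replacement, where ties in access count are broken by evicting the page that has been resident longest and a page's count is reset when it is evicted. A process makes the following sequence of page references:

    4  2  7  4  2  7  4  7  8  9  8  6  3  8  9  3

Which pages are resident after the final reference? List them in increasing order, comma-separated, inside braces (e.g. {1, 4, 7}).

4: miss, frames {4}
2: miss, frames {4,2}
7: miss, frames {4,2,7}
4: hit
2: hit
7: hit
4: hit
7: hit
8: miss, evict 2, frames {4,7,8}
9: miss, evict 8, frames {4,7,9}
8: miss, evict 9, frames {4,7,8}
6: miss, evict 8, frames {4,7,6}
3: miss, evict 6, frames {4,7,3}
8: miss, evict 3, frames {4,7,8}
9: miss, evict 8, frames {4,7,9}
3: miss, evict 9, frames {4,7,3}

{3, 4, 7}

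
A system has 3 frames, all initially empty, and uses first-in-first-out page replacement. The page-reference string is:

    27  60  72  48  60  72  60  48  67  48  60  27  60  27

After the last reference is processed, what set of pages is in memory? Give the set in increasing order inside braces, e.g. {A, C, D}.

27: miss, frames {27}
60: miss, frames {27,60}
72: miss, frames {27,60,72}
48: miss, evict 27, frames {60,72,48}
60: hit
72: hit
60: hit
48: hit
67: miss, evict 60, frames {72,48,67}
48: hit
60: miss, evict 72, frames {48,67,60}
27: miss, evict 48, frames {67,60,27}
60: hit
27: hit

{27, 60, 67}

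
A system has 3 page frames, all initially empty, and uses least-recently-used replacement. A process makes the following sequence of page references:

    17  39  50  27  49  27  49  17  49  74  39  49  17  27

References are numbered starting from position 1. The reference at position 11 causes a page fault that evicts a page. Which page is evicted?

17

pos 1: 17 → miss, frames (17)
pos 2: 39 → miss, frames (17 39)
pos 3: 50 → miss, frames (17 39 50)
pos 4: 27 → miss, evict 17, frames (39 50 27)
pos 5: 49 → miss, evict 39, frames (50 27 49)
pos 6: 27 → hit
pos 7: 49 → hit
pos 8: 17 → miss, evict 50, frames (27 49 17)
pos 9: 49 → hit
pos 10: 74 → miss, evict 27, frames (17 49 74)
pos 11: 39 → miss, evict 17, frames (49 74 39)
At position 11, page 17 is evicted.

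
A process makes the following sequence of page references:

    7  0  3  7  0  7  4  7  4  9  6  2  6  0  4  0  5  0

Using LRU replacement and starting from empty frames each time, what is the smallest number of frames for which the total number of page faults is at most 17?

f=1: 18 faults
f=2: 12 faults
f=3: 10 faults
f=4: 10 faults
f=5: 9 faults
f=6: 8 faults
f=7: 8 faults
f=8: 8 faults
Smallest f with faults ≤ 17 is 2.

2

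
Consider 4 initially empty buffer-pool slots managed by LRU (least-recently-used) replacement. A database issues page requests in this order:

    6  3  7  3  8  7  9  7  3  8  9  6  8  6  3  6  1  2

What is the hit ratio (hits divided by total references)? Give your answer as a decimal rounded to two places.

0.56

6 -> miss, frames [6]
3 -> miss, frames [6, 3]
7 -> miss, frames [6, 3, 7]
3 -> hit
8 -> miss, frames [6, 7, 3, 8]
7 -> hit
9 -> miss, evict 6, frames [3, 8, 7, 9]
7 -> hit
3 -> hit
8 -> hit
9 -> hit
6 -> miss, evict 7, frames [3, 8, 9, 6]
8 -> hit
6 -> hit
3 -> hit
6 -> hit
1 -> miss, evict 9, frames [8, 3, 6, 1]
2 -> miss, evict 8, frames [3, 6, 1, 2]
Hits: 10 of 18 references → 10/18 = 0.5556.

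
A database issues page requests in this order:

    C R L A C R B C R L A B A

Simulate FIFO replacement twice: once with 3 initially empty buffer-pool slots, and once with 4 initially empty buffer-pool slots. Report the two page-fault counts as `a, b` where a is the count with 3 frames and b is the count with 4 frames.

9, 10

3 frames: F F F F F F F . . F F . . → 9 faults.
4 frames: F F F F . . F F F F F F . → 10 faults.
10 > 9: adding a frame increased faults — Belady's anomaly.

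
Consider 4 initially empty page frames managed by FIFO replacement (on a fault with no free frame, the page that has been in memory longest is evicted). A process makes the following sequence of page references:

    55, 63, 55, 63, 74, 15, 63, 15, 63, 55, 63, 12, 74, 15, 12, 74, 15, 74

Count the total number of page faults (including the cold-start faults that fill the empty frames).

5

55 -> miss, frames (55)
63 -> miss, frames (55 63)
55 -> hit
63 -> hit
74 -> miss, frames (55 63 74)
15 -> miss, frames (55 63 74 15)
63 -> hit
15 -> hit
63 -> hit
55 -> hit
63 -> hit
12 -> miss, evict 55, frames (63 74 15 12)
74 -> hit
15 -> hit
12 -> hit
74 -> hit
15 -> hit
74 -> hit
Page faults: 5.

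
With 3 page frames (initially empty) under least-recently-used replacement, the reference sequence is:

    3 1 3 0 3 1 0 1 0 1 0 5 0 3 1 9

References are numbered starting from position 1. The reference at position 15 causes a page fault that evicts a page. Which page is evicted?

5

pos 1: 3 → miss, frames (3)
pos 2: 1 → miss, frames (3 1)
pos 3: 3 → hit
pos 4: 0 → miss, frames (1 3 0)
pos 5: 3 → hit
pos 6: 1 → hit
pos 7: 0 → hit
pos 8: 1 → hit
pos 9: 0 → hit
pos 10: 1 → hit
pos 11: 0 → hit
pos 12: 5 → miss, evict 3, frames (1 0 5)
pos 13: 0 → hit
pos 14: 3 → miss, evict 1, frames (5 0 3)
pos 15: 1 → miss, evict 5, frames (0 3 1)
At position 15, page 5 is evicted.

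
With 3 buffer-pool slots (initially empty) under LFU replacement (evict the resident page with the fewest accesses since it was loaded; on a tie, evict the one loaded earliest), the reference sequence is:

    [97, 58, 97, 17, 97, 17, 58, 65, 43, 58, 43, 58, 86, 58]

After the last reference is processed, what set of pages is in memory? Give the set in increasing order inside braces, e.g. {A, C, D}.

{17, 58, 97}

97 -> miss, frames (97)
58 -> miss, frames (97 58)
97 -> hit
17 -> miss, frames (97 58 17)
97 -> hit
17 -> hit
58 -> hit
65 -> miss, evict 58, frames (97 17 65)
43 -> miss, evict 65, frames (97 17 43)
58 -> miss, evict 43, frames (97 17 58)
43 -> miss, evict 58, frames (97 17 43)
58 -> miss, evict 43, frames (97 17 58)
86 -> miss, evict 58, frames (97 17 86)
58 -> miss, evict 86, frames (97 17 58)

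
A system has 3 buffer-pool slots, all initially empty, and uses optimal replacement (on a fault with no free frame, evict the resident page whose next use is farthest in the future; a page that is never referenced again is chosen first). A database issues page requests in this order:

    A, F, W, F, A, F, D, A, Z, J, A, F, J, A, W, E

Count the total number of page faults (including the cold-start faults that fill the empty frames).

A: miss, frames {A}
F: miss, frames {A,F}
W: miss, frames {A,F,W}
F: hit
A: hit
F: hit
D: miss, evict W, frames {A,F,D}
A: hit
Z: miss, evict D, frames {A,F,Z}
J: miss, evict Z, frames {A,F,J}
A: hit
F: hit
J: hit
A: hit
W: miss, evict J, frames {A,F,W}
E: miss, evict W, frames {A,F,E}
Page faults: 8.

8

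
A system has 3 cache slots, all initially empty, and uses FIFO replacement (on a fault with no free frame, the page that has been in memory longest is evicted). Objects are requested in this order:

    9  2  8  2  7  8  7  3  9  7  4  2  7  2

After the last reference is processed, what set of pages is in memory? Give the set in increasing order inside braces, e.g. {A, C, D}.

9 -> fault, frames [9]
2 -> fault, frames [9, 2]
8 -> fault, frames [9, 2, 8]
2 -> hit
7 -> fault, evict 9, frames [2, 8, 7]
8 -> hit
7 -> hit
3 -> fault, evict 2, frames [8, 7, 3]
9 -> fault, evict 8, frames [7, 3, 9]
7 -> hit
4 -> fault, evict 7, frames [3, 9, 4]
2 -> fault, evict 3, frames [9, 4, 2]
7 -> fault, evict 9, frames [4, 2, 7]
2 -> hit

{2, 4, 7}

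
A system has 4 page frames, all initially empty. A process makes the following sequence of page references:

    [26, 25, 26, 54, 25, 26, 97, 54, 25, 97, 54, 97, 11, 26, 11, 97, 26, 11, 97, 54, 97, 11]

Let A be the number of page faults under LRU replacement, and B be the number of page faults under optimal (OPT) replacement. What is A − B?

1

Under LRU: F F . F . . F . . . . . F F . . . . . . . . → 6 faults.
Under OPT: F F . F . . F . . . . . F . . . . . . . . . → 5 faults.
A − B = 6 − 5 = 1.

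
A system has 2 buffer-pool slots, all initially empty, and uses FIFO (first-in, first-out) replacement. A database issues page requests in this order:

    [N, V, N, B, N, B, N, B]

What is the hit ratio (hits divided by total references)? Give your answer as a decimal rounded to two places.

N -> miss, frames [N]
V -> miss, frames [N, V]
N -> hit
B -> miss, evict N, frames [V, B]
N -> miss, evict V, frames [B, N]
B -> hit
N -> hit
B -> hit
Hits: 4 of 8 references → 4/8 = 0.5000.

0.50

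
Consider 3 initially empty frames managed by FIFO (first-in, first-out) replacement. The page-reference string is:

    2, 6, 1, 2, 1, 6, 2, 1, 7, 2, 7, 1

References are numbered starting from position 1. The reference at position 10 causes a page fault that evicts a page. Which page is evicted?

pos 1: 2: miss, frames {2}
pos 2: 6: miss, frames {2,6}
pos 3: 1: miss, frames {2,6,1}
pos 4: 2: hit
pos 5: 1: hit
pos 6: 6: hit
pos 7: 2: hit
pos 8: 1: hit
pos 9: 7: miss, evict 2, frames {6,1,7}
pos 10: 2: miss, evict 6, frames {1,7,2}
At position 10, page 6 is evicted.

6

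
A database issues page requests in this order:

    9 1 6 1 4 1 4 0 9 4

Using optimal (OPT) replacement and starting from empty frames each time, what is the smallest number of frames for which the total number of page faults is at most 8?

f=1: 10 faults
f=2: 6 faults
f=3: 5 faults
f=4: 5 faults
f=5: 5 faults
Smallest f with faults ≤ 8 is 2.

2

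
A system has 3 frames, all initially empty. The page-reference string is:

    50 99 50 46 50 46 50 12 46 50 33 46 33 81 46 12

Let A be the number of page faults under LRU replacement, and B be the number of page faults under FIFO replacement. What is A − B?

Under LRU: F F . F . . . F . . F . . F . F → 7 faults.
Under FIFO: F F . F . . . F . F F F . F . F → 9 faults.
A − B = 7 − 9 = -2.

-2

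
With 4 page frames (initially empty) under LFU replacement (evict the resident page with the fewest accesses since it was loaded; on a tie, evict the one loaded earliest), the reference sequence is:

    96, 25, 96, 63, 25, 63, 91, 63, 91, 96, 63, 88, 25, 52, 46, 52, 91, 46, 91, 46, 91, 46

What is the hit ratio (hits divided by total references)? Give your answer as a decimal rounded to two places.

0.55

96 -> miss, frames [96]
25 -> miss, frames [96, 25]
96 -> hit
63 -> miss, frames [96, 25, 63]
25 -> hit
63 -> hit
91 -> miss, frames [96, 25, 63, 91]
63 -> hit
91 -> hit
96 -> hit
63 -> hit
88 -> miss, evict 25, frames [96, 63, 91, 88]
25 -> miss, evict 88, frames [96, 63, 91, 25]
52 -> miss, evict 25, frames [96, 63, 91, 52]
46 -> miss, evict 52, frames [96, 63, 91, 46]
52 -> miss, evict 46, frames [96, 63, 91, 52]
91 -> hit
46 -> miss, evict 52, frames [96, 63, 91, 46]
91 -> hit
46 -> hit
91 -> hit
46 -> hit
Hits: 12 of 22 references → 12/22 = 0.5455.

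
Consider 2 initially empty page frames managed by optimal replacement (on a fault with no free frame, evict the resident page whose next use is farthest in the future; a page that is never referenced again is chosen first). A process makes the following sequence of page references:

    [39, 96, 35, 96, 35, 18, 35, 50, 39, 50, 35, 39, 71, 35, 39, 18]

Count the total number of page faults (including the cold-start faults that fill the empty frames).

39: fault, frames {39}
96: fault, frames {39,96}
35: fault, evict 39, frames {96,35}
96: hit
35: hit
18: fault, evict 96, frames {35,18}
35: hit
50: fault, evict 18, frames {35,50}
39: fault, evict 35, frames {50,39}
50: hit
35: fault, evict 50, frames {39,35}
39: hit
71: fault, evict 39, frames {35,71}
35: hit
39: fault, evict 71, frames {35,39}
18: fault, evict 39, frames {35,18}
Page faults: 10.

10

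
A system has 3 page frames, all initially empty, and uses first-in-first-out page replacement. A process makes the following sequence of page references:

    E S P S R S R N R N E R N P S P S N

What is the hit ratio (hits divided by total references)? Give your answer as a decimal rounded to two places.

E -> miss, frames (E)
S -> miss, frames (E S)
P -> miss, frames (E S P)
S -> hit
R -> miss, evict E, frames (S P R)
S -> hit
R -> hit
N -> miss, evict S, frames (P R N)
R -> hit
N -> hit
E -> miss, evict P, frames (R N E)
R -> hit
N -> hit
P -> miss, evict R, frames (N E P)
S -> miss, evict N, frames (E P S)
P -> hit
S -> hit
N -> miss, evict E, frames (P S N)
Hits: 9 of 18 references → 9/18 = 0.5000.

0.50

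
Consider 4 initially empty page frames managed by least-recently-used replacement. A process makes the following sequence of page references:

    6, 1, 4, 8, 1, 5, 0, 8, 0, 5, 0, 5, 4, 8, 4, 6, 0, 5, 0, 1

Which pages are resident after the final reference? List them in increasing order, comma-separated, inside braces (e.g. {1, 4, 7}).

{0, 1, 5, 6}

6: fault, frames (6)
1: fault, frames (6 1)
4: fault, frames (6 1 4)
8: fault, frames (6 1 4 8)
1: hit
5: fault, evict 6, frames (4 8 1 5)
0: fault, evict 4, frames (8 1 5 0)
8: hit
0: hit
5: hit
0: hit
5: hit
4: fault, evict 1, frames (8 0 5 4)
8: hit
4: hit
6: fault, evict 0, frames (5 8 4 6)
0: fault, evict 5, frames (8 4 6 0)
5: fault, evict 8, frames (4 6 0 5)
0: hit
1: fault, evict 4, frames (6 5 0 1)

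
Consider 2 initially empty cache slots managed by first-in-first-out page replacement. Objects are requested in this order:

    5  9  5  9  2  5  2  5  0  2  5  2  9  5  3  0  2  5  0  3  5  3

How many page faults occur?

5 -> fault, frames (5)
9 -> fault, frames (5 9)
5 -> hit
9 -> hit
2 -> fault, evict 5, frames (9 2)
5 -> fault, evict 9, frames (2 5)
2 -> hit
5 -> hit
0 -> fault, evict 2, frames (5 0)
2 -> fault, evict 5, frames (0 2)
5 -> fault, evict 0, frames (2 5)
2 -> hit
9 -> fault, evict 2, frames (5 9)
5 -> hit
3 -> fault, evict 5, frames (9 3)
0 -> fault, evict 9, frames (3 0)
2 -> fault, evict 3, frames (0 2)
5 -> fault, evict 0, frames (2 5)
0 -> fault, evict 2, frames (5 0)
3 -> fault, evict 5, frames (0 3)
5 -> fault, evict 0, frames (3 5)
3 -> hit
Page faults: 15.

15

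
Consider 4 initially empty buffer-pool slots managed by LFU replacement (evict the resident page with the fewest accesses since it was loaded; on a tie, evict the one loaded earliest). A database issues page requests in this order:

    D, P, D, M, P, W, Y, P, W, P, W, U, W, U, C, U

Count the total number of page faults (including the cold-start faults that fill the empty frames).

7

D → miss, frames (D)
P → miss, frames (D P)
D → hit
M → miss, frames (D P M)
P → hit
W → miss, frames (D P M W)
Y → miss, evict M, frames (D P W Y)
P → hit
W → hit
P → hit
W → hit
U → miss, evict Y, frames (D P W U)
W → hit
U → hit
C → miss, evict D, frames (P W U C)
U → hit
Page faults: 7.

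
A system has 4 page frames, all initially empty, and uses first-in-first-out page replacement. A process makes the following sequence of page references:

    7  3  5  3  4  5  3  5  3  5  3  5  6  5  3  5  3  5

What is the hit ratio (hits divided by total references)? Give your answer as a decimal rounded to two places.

0.72

7 → fault, frames (7)
3 → fault, frames (7 3)
5 → fault, frames (7 3 5)
3 → hit
4 → fault, frames (7 3 5 4)
5 → hit
3 → hit
5 → hit
3 → hit
5 → hit
3 → hit
5 → hit
6 → fault, evict 7, frames (3 5 4 6)
5 → hit
3 → hit
5 → hit
3 → hit
5 → hit
Hits: 13 of 18 references → 13/18 = 0.7222.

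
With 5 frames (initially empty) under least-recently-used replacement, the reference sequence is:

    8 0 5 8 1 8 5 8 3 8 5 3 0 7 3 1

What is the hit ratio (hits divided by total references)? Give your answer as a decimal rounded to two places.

8 → miss, frames (8)
0 → miss, frames (8 0)
5 → miss, frames (8 0 5)
8 → hit
1 → miss, frames (0 5 8 1)
8 → hit
5 → hit
8 → hit
3 → miss, frames (0 1 5 8 3)
8 → hit
5 → hit
3 → hit
0 → hit
7 → miss, evict 1, frames (8 5 3 0 7)
3 → hit
1 → miss, evict 8, frames (5 0 7 3 1)
Hits: 9 of 16 references → 9/16 = 0.5625.

0.56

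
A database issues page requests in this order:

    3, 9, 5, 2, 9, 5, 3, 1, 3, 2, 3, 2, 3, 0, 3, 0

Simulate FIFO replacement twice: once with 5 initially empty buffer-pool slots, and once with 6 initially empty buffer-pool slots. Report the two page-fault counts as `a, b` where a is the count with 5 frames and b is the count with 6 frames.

7, 6

5 frames: F F F F . . . F . . . . . F F . → 7 faults.
6 frames: F F F F . . . F . . . . . F . . → 6 faults.
6 < 7: adding a frame reduced faults, as is typical.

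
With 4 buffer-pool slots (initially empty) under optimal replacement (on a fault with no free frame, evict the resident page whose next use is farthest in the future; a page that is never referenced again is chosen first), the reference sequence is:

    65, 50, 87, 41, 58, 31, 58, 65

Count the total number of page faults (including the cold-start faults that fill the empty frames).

6

65 -> fault, frames (65)
50 -> fault, frames (65 50)
87 -> fault, frames (65 50 87)
41 -> fault, frames (65 50 87 41)
58 -> fault, evict 41, frames (65 50 87 58)
31 -> fault, evict 87, frames (65 50 58 31)
58 -> hit
65 -> hit
Page faults: 6.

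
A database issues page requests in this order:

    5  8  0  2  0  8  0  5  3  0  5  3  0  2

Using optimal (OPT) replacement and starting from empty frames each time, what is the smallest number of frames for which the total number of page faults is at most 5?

f=1: 14 faults
f=2: 10 faults
f=3: 7 faults
f=4: 5 faults
f=5: 5 faults
Smallest f with faults ≤ 5 is 4.

4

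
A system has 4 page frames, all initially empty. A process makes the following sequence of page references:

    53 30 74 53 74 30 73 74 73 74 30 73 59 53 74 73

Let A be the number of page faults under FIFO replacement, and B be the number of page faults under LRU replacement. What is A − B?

-1

Under FIFO: F F F . . . F . . . . . F F . . → 6 faults.
Under LRU: F F F . . . F . . . . . F F F . → 7 faults.
A − B = 6 − 7 = -1.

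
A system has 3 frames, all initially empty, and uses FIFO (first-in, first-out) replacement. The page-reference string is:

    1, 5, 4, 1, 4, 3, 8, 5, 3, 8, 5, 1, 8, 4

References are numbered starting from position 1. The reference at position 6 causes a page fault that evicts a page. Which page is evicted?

1

pos 1: 1 → fault, frames [1]
pos 2: 5 → fault, frames [1, 5]
pos 3: 4 → fault, frames [1, 5, 4]
pos 4: 1 → hit
pos 5: 4 → hit
pos 6: 3 → fault, evict 1, frames [5, 4, 3]
At position 6, page 1 is evicted.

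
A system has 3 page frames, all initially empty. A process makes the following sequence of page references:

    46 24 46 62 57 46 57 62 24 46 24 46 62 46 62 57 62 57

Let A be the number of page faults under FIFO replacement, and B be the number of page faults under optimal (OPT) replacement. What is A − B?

2

Under FIFO: F F . F F F . . F . . . F . . F . . → 8 faults.
Under OPT: F F . F F . . . F . . . . . . F . . → 6 faults.
A − B = 8 − 6 = 2.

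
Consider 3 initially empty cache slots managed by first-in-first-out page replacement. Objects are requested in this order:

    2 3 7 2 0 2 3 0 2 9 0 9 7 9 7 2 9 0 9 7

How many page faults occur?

13

2 -> miss, frames {2}
3 -> miss, frames {2,3}
7 -> miss, frames {2,3,7}
2 -> hit
0 -> miss, evict 2, frames {3,7,0}
2 -> miss, evict 3, frames {7,0,2}
3 -> miss, evict 7, frames {0,2,3}
0 -> hit
2 -> hit
9 -> miss, evict 0, frames {2,3,9}
0 -> miss, evict 2, frames {3,9,0}
9 -> hit
7 -> miss, evict 3, frames {9,0,7}
9 -> hit
7 -> hit
2 -> miss, evict 9, frames {0,7,2}
9 -> miss, evict 0, frames {7,2,9}
0 -> miss, evict 7, frames {2,9,0}
9 -> hit
7 -> miss, evict 2, frames {9,0,7}
Page faults: 13.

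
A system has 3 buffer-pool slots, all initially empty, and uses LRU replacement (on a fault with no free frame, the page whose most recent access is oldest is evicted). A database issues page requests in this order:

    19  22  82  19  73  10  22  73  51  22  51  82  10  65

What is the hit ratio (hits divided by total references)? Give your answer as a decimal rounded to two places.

0.29

19 → fault, frames {19}
22 → fault, frames {19,22}
82 → fault, frames {19,22,82}
19 → hit
73 → fault, evict 22, frames {82,19,73}
10 → fault, evict 82, frames {19,73,10}
22 → fault, evict 19, frames {73,10,22}
73 → hit
51 → fault, evict 10, frames {22,73,51}
22 → hit
51 → hit
82 → fault, evict 73, frames {22,51,82}
10 → fault, evict 22, frames {51,82,10}
65 → fault, evict 51, frames {82,10,65}
Hits: 4 of 14 references → 4/14 = 0.2857.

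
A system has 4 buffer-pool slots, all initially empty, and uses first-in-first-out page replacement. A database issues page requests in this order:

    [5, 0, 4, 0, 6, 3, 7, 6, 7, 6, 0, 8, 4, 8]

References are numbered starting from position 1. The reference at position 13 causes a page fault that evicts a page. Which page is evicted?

pos 1: 5 → fault, frames (5)
pos 2: 0 → fault, frames (5 0)
pos 3: 4 → fault, frames (5 0 4)
pos 4: 0 → hit
pos 5: 6 → fault, frames (5 0 4 6)
pos 6: 3 → fault, evict 5, frames (0 4 6 3)
pos 7: 7 → fault, evict 0, frames (4 6 3 7)
pos 8: 6 → hit
pos 9: 7 → hit
pos 10: 6 → hit
pos 11: 0 → fault, evict 4, frames (6 3 7 0)
pos 12: 8 → fault, evict 6, frames (3 7 0 8)
pos 13: 4 → fault, evict 3, frames (7 0 8 4)
At position 13, page 3 is evicted.

3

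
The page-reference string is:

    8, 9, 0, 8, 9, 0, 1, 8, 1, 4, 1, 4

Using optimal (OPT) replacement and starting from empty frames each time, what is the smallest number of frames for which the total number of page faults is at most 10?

f=1: 12 faults
f=2: 7 faults
f=3: 5 faults
f=4: 5 faults
f=5: 5 faults
Smallest f with faults ≤ 10 is 2.

2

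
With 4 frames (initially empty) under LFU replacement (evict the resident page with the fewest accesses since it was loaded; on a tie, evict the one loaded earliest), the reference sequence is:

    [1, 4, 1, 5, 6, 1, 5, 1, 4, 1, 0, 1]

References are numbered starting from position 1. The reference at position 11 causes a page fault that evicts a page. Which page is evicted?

pos 1: 1: miss, frames {1}
pos 2: 4: miss, frames {1,4}
pos 3: 1: hit
pos 4: 5: miss, frames {1,4,5}
pos 5: 6: miss, frames {1,4,5,6}
pos 6: 1: hit
pos 7: 5: hit
pos 8: 1: hit
pos 9: 4: hit
pos 10: 1: hit
pos 11: 0: miss, evict 6, frames {1,4,5,0}
At position 11, page 6 is evicted.

6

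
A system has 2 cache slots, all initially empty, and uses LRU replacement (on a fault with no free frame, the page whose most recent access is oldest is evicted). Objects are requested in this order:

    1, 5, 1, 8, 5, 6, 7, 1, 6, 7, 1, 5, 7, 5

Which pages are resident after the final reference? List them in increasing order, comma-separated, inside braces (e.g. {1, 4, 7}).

{5, 7}

1 → miss, frames [1]
5 → miss, frames [1, 5]
1 → hit
8 → miss, evict 5, frames [1, 8]
5 → miss, evict 1, frames [8, 5]
6 → miss, evict 8, frames [5, 6]
7 → miss, evict 5, frames [6, 7]
1 → miss, evict 6, frames [7, 1]
6 → miss, evict 7, frames [1, 6]
7 → miss, evict 1, frames [6, 7]
1 → miss, evict 6, frames [7, 1]
5 → miss, evict 7, frames [1, 5]
7 → miss, evict 1, frames [5, 7]
5 → hit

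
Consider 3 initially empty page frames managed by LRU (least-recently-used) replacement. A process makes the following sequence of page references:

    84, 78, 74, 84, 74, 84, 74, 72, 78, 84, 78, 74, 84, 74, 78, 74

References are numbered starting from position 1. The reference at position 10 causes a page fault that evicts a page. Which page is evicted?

pos 1: 84 -> miss, frames (84)
pos 2: 78 -> miss, frames (84 78)
pos 3: 74 -> miss, frames (84 78 74)
pos 4: 84 -> hit
pos 5: 74 -> hit
pos 6: 84 -> hit
pos 7: 74 -> hit
pos 8: 72 -> miss, evict 78, frames (84 74 72)
pos 9: 78 -> miss, evict 84, frames (74 72 78)
pos 10: 84 -> miss, evict 74, frames (72 78 84)
At position 10, page 74 is evicted.

74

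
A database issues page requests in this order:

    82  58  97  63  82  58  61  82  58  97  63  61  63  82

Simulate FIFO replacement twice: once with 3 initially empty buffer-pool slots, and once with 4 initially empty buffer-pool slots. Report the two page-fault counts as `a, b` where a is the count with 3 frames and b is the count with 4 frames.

10, 11

3 frames: F F F F F F F . . F F . . F → 10 faults.
4 frames: F F F F . . F F F F F F . F → 11 faults.
11 > 10: adding a frame increased faults — Belady's anomaly.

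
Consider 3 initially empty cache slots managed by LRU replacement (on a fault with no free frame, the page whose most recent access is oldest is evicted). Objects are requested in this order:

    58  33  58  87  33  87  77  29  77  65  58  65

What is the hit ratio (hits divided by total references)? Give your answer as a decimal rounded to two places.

58 -> miss, frames (58)
33 -> miss, frames (58 33)
58 -> hit
87 -> miss, frames (33 58 87)
33 -> hit
87 -> hit
77 -> miss, evict 58, frames (33 87 77)
29 -> miss, evict 33, frames (87 77 29)
77 -> hit
65 -> miss, evict 87, frames (29 77 65)
58 -> miss, evict 29, frames (77 65 58)
65 -> hit
Hits: 5 of 12 references → 5/12 = 0.4167.

0.42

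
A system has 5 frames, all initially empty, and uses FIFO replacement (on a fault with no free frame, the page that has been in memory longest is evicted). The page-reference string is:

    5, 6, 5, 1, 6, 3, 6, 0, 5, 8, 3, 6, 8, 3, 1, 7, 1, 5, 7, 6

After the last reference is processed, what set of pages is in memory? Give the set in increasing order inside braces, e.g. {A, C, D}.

5 -> fault, frames (5)
6 -> fault, frames (5 6)
5 -> hit
1 -> fault, frames (5 6 1)
6 -> hit
3 -> fault, frames (5 6 1 3)
6 -> hit
0 -> fault, frames (5 6 1 3 0)
5 -> hit
8 -> fault, evict 5, frames (6 1 3 0 8)
3 -> hit
6 -> hit
8 -> hit
3 -> hit
1 -> hit
7 -> fault, evict 6, frames (1 3 0 8 7)
1 -> hit
5 -> fault, evict 1, frames (3 0 8 7 5)
7 -> hit
6 -> fault, evict 3, frames (0 8 7 5 6)

{0, 5, 6, 7, 8}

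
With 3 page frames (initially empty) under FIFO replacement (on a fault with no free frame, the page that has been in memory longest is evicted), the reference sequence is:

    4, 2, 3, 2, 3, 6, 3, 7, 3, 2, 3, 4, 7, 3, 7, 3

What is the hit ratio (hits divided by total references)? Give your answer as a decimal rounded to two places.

0.44

4 → fault, frames {4}
2 → fault, frames {4,2}
3 → fault, frames {4,2,3}
2 → hit
3 → hit
6 → fault, evict 4, frames {2,3,6}
3 → hit
7 → fault, evict 2, frames {3,6,7}
3 → hit
2 → fault, evict 3, frames {6,7,2}
3 → fault, evict 6, frames {7,2,3}
4 → fault, evict 7, frames {2,3,4}
7 → fault, evict 2, frames {3,4,7}
3 → hit
7 → hit
3 → hit
Hits: 7 of 16 references → 7/16 = 0.4375.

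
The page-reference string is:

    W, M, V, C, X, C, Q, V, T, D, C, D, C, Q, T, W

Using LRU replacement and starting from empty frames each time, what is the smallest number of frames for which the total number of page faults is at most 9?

5

f=1: 16 faults
f=2: 13 faults
f=3: 13 faults
f=4: 11 faults
f=5: 9 faults
f=6: 9 faults
f=7: 9 faults
f=8: 8 faults
Smallest f with faults ≤ 9 is 5.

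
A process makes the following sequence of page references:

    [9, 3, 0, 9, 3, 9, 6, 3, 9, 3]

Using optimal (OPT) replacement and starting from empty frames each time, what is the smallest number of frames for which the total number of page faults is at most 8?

f=1: 10 faults
f=2: 6 faults
f=3: 4 faults
f=4: 4 faults
Smallest f with faults ≤ 8 is 2.

2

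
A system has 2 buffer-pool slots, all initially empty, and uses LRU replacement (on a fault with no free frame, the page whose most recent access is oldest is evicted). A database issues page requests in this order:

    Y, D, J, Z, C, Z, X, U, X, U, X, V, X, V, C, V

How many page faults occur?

9

Y → miss, frames {Y}
D → miss, frames {Y,D}
J → miss, evict Y, frames {D,J}
Z → miss, evict D, frames {J,Z}
C → miss, evict J, frames {Z,C}
Z → hit
X → miss, evict C, frames {Z,X}
U → miss, evict Z, frames {X,U}
X → hit
U → hit
X → hit
V → miss, evict U, frames {X,V}
X → hit
V → hit
C → miss, evict X, frames {V,C}
V → hit
Page faults: 9.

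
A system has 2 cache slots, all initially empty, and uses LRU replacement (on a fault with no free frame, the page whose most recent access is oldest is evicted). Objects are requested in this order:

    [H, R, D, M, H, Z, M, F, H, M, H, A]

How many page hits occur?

1

H -> miss, frames (H)
R -> miss, frames (H R)
D -> miss, evict H, frames (R D)
M -> miss, evict R, frames (D M)
H -> miss, evict D, frames (M H)
Z -> miss, evict M, frames (H Z)
M -> miss, evict H, frames (Z M)
F -> miss, evict Z, frames (M F)
H -> miss, evict M, frames (F H)
M -> miss, evict F, frames (H M)
H -> hit
A -> miss, evict M, frames (H A)
Hits: 1.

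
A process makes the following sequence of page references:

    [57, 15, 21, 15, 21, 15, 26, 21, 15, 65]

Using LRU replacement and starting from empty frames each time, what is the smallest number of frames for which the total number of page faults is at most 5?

3

f=1: 10 faults
f=2: 7 faults
f=3: 5 faults
f=4: 5 faults
f=5: 5 faults
Smallest f with faults ≤ 5 is 3.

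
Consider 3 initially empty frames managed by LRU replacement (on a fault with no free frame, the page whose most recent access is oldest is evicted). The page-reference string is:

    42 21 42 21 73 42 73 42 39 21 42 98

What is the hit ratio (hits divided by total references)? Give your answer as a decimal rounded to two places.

42 -> fault, frames {42}
21 -> fault, frames {42,21}
42 -> hit
21 -> hit
73 -> fault, frames {42,21,73}
42 -> hit
73 -> hit
42 -> hit
39 -> fault, evict 21, frames {73,42,39}
21 -> fault, evict 73, frames {42,39,21}
42 -> hit
98 -> fault, evict 39, frames {21,42,98}
Hits: 6 of 12 references → 6/12 = 0.5000.

0.50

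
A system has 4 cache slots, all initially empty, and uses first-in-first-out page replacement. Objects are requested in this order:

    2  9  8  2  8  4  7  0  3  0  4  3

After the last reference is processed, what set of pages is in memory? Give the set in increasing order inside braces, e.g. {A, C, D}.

2 → fault, frames {2}
9 → fault, frames {2,9}
8 → fault, frames {2,9,8}
2 → hit
8 → hit
4 → fault, frames {2,9,8,4}
7 → fault, evict 2, frames {9,8,4,7}
0 → fault, evict 9, frames {8,4,7,0}
3 → fault, evict 8, frames {4,7,0,3}
0 → hit
4 → hit
3 → hit

{0, 3, 4, 7}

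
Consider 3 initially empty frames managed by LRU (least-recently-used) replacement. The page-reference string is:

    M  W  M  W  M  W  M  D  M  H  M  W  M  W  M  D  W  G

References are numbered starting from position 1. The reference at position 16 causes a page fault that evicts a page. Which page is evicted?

pos 1: M -> fault, frames (M)
pos 2: W -> fault, frames (M W)
pos 3: M -> hit
pos 4: W -> hit
pos 5: M -> hit
pos 6: W -> hit
pos 7: M -> hit
pos 8: D -> fault, frames (W M D)
pos 9: M -> hit
pos 10: H -> fault, evict W, frames (D M H)
pos 11: M -> hit
pos 12: W -> fault, evict D, frames (H M W)
pos 13: M -> hit
pos 14: W -> hit
pos 15: M -> hit
pos 16: D -> fault, evict H, frames (W M D)
At position 16, page H is evicted.

H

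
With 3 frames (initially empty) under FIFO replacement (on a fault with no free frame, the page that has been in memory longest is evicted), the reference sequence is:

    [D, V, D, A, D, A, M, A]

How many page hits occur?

4

D: miss, frames {D}
V: miss, frames {D,V}
D: hit
A: miss, frames {D,V,A}
D: hit
A: hit
M: miss, evict D, frames {V,A,M}
A: hit
Hits: 4.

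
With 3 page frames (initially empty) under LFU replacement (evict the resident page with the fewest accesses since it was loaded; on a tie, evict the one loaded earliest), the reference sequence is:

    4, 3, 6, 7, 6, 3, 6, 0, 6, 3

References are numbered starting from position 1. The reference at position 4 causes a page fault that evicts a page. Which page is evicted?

pos 1: 4 -> miss, frames {4}
pos 2: 3 -> miss, frames {4,3}
pos 3: 6 -> miss, frames {4,3,6}
pos 4: 7 -> miss, evict 4, frames {3,6,7}
At position 4, page 4 is evicted.

4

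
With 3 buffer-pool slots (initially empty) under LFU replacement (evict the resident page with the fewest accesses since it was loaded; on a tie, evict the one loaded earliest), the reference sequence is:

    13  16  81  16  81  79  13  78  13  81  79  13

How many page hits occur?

3

13 → fault, frames [13]
16 → fault, frames [13, 16]
81 → fault, frames [13, 16, 81]
16 → hit
81 → hit
79 → fault, evict 13, frames [16, 81, 79]
13 → fault, evict 79, frames [16, 81, 13]
78 → fault, evict 13, frames [16, 81, 78]
13 → fault, evict 78, frames [16, 81, 13]
81 → hit
79 → fault, evict 13, frames [16, 81, 79]
13 → fault, evict 79, frames [16, 81, 13]
Hits: 3.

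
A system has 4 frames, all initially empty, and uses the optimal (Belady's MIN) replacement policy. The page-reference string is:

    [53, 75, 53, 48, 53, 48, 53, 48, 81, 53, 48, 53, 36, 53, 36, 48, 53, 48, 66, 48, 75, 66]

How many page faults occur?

6

53 -> fault, frames {53}
75 -> fault, frames {53,75}
53 -> hit
48 -> fault, frames {53,75,48}
53 -> hit
48 -> hit
53 -> hit
48 -> hit
81 -> fault, frames {53,75,48,81}
53 -> hit
48 -> hit
53 -> hit
36 -> fault, evict 81, frames {53,75,48,36}
53 -> hit
36 -> hit
48 -> hit
53 -> hit
48 -> hit
66 -> fault, evict 36, frames {53,75,48,66}
48 -> hit
75 -> hit
66 -> hit
Page faults: 6.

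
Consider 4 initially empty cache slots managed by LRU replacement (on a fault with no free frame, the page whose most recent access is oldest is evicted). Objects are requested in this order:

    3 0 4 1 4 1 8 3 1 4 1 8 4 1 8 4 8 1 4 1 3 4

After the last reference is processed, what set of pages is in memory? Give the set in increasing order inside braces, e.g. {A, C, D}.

{1, 3, 4, 8}

3 → miss, frames [3]
0 → miss, frames [3, 0]
4 → miss, frames [3, 0, 4]
1 → miss, frames [3, 0, 4, 1]
4 → hit
1 → hit
8 → miss, evict 3, frames [0, 4, 1, 8]
3 → miss, evict 0, frames [4, 1, 8, 3]
1 → hit
4 → hit
1 → hit
8 → hit
4 → hit
1 → hit
8 → hit
4 → hit
8 → hit
1 → hit
4 → hit
1 → hit
3 → hit
4 → hit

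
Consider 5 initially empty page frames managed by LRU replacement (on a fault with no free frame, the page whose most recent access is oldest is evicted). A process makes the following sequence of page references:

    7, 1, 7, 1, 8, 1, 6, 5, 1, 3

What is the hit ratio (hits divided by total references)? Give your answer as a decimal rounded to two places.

7 → fault, frames [7]
1 → fault, frames [7, 1]
7 → hit
1 → hit
8 → fault, frames [7, 1, 8]
1 → hit
6 → fault, frames [7, 8, 1, 6]
5 → fault, frames [7, 8, 1, 6, 5]
1 → hit
3 → fault, evict 7, frames [8, 6, 5, 1, 3]
Hits: 4 of 10 references → 4/10 = 0.4000.

0.40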